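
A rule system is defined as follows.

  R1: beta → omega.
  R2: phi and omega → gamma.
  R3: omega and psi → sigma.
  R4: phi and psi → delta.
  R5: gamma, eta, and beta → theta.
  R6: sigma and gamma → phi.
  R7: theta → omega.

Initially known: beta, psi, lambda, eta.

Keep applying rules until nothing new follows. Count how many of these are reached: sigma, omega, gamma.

2

From beta, R1 gives omega.
omega and psi hold, so sigma follows (R3).
sigma: reached.
omega: reached.
gamma would need phi and omega (R2), but phi is never established.
Reached: sigma and omega — 2 of the 3.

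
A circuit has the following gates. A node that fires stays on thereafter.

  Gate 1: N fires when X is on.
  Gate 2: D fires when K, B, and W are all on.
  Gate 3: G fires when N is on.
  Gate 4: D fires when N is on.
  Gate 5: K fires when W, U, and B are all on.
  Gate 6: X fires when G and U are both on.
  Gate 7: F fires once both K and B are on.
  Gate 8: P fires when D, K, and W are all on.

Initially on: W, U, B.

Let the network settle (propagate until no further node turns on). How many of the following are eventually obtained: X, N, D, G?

Gate 5: W, U, and B on → K on.
K, B, and W are on, so D fires (Gate 2).
X would need G and U (Gate 6), but G never turns on.
N would need X (Gate 1), but X never turns on.
D: reached.
G would need N (Gate 3), but N never turns on.
Reached: D — 1 of the 4.

1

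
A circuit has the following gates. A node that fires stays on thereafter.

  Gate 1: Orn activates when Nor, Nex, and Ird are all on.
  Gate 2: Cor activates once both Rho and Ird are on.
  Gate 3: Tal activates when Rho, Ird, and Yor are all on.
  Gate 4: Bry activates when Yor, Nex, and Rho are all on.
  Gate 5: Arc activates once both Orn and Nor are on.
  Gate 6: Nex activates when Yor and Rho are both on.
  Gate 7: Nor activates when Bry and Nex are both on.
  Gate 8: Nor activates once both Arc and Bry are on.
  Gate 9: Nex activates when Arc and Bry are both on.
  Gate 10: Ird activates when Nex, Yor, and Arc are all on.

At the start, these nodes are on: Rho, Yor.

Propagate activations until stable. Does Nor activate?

Gate 6: Yor and Rho on → Nex on.
Gate 4: Yor, Nex, and Rho on → Bry on.
Gate 7: Bry and Nex on → Nor on.

Yes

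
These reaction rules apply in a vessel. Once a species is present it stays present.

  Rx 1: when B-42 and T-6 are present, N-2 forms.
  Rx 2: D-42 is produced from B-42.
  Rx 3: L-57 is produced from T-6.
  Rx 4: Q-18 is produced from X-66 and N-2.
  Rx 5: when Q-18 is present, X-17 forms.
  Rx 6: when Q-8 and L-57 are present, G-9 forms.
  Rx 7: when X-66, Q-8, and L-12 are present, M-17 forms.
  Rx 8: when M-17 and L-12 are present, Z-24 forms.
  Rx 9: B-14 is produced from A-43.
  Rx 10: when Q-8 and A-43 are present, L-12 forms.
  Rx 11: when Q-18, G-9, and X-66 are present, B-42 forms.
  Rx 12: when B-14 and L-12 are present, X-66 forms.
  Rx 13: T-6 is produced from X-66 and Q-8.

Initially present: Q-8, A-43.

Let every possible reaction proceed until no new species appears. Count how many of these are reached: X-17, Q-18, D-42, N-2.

X-17 would need Q-18 (Rx 5), but Q-18 never forms.
Q-18 would need X-66 and N-2 (Rx 4), but N-2 never forms.
D-42 would need B-42 (Rx 2), but B-42 never forms.
N-2 would need B-42 and T-6 (Rx 1), but B-42 never forms.
None of the 4 are reached.

0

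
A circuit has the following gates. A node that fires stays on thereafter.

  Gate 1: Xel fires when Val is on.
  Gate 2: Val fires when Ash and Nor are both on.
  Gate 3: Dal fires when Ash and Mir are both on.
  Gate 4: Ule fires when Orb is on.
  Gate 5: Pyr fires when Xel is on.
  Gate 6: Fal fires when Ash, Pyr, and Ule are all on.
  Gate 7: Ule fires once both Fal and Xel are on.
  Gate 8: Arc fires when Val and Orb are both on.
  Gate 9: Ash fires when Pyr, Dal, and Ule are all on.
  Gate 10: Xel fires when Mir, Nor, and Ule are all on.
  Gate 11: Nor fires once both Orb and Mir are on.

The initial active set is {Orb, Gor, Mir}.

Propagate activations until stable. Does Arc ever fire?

Arc would need Val and Orb (Gate 8), but Val never turns on.

No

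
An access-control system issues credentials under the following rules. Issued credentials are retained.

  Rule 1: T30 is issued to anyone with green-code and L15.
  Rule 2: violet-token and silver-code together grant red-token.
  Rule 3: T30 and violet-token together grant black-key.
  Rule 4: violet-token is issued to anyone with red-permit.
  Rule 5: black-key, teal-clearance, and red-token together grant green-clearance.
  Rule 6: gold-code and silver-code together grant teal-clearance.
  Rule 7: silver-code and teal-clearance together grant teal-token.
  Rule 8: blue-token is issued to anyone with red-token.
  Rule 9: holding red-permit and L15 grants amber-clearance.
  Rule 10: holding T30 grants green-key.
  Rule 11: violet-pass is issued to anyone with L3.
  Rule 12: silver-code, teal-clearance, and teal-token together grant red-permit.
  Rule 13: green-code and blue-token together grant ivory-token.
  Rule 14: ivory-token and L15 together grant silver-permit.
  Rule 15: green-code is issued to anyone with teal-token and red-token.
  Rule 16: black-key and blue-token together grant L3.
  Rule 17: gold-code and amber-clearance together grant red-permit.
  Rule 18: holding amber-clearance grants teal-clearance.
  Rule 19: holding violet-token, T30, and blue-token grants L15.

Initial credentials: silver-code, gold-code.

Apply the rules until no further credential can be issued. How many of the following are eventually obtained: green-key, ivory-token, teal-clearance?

Holding gold-code and silver-code grants teal-clearance (Rule 6).
Holding silver-code and teal-clearance grants teal-token (Rule 7).
Holding silver-code, teal-clearance, and teal-token grants red-permit (Rule 12).
Holding red-permit grants violet-token (Rule 4).
Holding violet-token and silver-code grants red-token (Rule 2).
Holding teal-token and red-token grants green-code (Rule 15).
Holding red-token grants blue-token (Rule 8).
Holding green-code and blue-token grants ivory-token (Rule 13).
green-key would need T30 (Rule 10), but T30 is never granted.
ivory-token: reached.
teal-clearance: reached.
Reached: ivory-token and teal-clearance — 2 of the 3.

2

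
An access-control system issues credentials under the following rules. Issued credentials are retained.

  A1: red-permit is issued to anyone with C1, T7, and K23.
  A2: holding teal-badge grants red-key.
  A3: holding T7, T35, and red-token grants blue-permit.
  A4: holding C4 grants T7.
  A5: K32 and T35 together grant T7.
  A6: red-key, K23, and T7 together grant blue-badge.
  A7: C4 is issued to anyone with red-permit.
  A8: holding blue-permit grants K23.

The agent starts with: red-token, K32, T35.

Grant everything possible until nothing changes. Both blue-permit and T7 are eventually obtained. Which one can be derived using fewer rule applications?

T7

T7: Holding K32 and T35 grants T7 (A5). [1 rule application]
blue-permit: Holding K32 and T35 grants T7 (A5). Holding T7, T35, and red-token grants blue-permit (A3). [2 rule applications]
T7 needs fewer.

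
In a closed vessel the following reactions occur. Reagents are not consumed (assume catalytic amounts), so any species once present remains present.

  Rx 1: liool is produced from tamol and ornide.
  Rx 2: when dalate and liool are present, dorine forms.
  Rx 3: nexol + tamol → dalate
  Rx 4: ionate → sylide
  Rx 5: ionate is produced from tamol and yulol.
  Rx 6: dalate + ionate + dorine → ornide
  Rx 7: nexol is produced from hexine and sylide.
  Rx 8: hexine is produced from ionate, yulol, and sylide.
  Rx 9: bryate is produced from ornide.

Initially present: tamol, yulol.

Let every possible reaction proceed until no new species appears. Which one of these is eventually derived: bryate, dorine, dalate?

tamol and yulol present → ionate forms (Rx 5).
ionate present → sylide forms (Rx 4).
ionate, yulol, and sylide present → hexine forms (Rx 8).
hexine and sylide present → nexol forms (Rx 7).
nexol and tamol present → dalate forms (Rx 3).
dorine would need dalate and liool (Rx 2), but liool never forms. bryate would need ornide (Rx 9), but ornide never forms.

dalate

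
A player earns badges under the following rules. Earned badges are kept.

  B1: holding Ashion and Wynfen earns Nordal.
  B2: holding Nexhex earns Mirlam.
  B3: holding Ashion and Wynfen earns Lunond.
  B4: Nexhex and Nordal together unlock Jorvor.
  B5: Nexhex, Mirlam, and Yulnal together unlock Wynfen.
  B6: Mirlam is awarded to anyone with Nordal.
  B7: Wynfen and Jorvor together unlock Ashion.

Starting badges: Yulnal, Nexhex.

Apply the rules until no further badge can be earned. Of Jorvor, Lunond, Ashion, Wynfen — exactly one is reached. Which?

Wynfen

With Nexhex, Mirlam is earned (B2).
With Nexhex, Mirlam, and Yulnal, Wynfen is earned (B5).
Jorvor would need Nexhex and Nordal (B4), but Nordal is never earned. Lunond would need Ashion and Wynfen (B3), but Ashion is never earned. Ashion would need Wynfen and Jorvor (B7), but Jorvor is never earned.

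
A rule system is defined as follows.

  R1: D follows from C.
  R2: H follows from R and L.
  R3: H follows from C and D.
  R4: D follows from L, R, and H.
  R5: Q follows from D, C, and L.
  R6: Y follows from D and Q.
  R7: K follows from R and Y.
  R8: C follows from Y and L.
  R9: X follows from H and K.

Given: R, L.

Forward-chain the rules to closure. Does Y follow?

No

Y would need D and Q (R6), but Q is never established.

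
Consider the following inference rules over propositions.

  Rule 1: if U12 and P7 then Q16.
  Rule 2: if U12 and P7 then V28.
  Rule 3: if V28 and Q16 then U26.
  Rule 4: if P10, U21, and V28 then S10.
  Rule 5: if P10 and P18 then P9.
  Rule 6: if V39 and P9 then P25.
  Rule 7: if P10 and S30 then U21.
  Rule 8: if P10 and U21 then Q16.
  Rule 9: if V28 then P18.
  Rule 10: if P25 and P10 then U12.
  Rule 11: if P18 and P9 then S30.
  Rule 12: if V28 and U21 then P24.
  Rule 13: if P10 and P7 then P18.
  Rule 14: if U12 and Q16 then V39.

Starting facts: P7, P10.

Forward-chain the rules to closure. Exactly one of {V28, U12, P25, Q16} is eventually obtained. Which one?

From P10 and P7, Rule 13 gives P18.
P10 and P18 hold, so P9 follows (Rule 5).
From P18 and P9, Rule 11 gives S30.
P10 and S30 hold, so U21 follows (Rule 7).
P10 and U21 hold, so Q16 follows (Rule 8).
P25 would need V39 and P9 (Rule 6), but V39 is never established. V28 would need U12 and P7 (Rule 2), but U12 is never established. U12 would need P25 and P10 (Rule 10), but P25 is never established.

Q16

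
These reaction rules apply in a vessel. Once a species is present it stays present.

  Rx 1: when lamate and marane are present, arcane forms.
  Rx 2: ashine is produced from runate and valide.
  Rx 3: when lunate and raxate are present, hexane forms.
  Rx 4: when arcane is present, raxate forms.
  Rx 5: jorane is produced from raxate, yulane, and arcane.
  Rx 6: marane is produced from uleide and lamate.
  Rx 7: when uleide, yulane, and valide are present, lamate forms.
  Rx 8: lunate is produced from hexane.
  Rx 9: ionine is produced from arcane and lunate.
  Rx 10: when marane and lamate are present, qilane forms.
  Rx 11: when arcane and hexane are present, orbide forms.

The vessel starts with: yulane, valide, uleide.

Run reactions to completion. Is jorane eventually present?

uleide, yulane, and valide present → lamate forms (Rx 7).
uleide and lamate present → marane forms (Rx 6).
lamate and marane present → arcane forms (Rx 1).
arcane present → raxate forms (Rx 4).
raxate, yulane, and arcane present → jorane forms (Rx 5).

Yes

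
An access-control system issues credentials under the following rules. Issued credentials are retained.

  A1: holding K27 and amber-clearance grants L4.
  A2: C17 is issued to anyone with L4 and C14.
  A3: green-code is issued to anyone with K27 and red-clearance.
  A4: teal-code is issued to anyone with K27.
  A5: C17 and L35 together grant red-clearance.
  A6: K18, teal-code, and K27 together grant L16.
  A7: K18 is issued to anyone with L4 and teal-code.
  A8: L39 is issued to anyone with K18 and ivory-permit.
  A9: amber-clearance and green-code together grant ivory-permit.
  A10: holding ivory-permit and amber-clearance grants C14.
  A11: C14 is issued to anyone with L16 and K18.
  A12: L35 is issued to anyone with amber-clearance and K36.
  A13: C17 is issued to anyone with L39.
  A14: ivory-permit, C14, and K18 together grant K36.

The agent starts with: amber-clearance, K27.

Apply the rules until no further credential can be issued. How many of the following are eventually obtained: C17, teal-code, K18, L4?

Holding K27 and amber-clearance grants L4 (A1).
Holding K27 grants teal-code (A4).
Holding L4 and teal-code grants K18 (A7).
Holding K18, teal-code, and K27 grants L16 (A6).
Holding L16 and K18 grants C14 (A11).
Holding L4 and C14 grants C17 (A2).
C17: reached.
teal-code: reached.
K18: reached.
L4: reached.
All 4 are reached.

4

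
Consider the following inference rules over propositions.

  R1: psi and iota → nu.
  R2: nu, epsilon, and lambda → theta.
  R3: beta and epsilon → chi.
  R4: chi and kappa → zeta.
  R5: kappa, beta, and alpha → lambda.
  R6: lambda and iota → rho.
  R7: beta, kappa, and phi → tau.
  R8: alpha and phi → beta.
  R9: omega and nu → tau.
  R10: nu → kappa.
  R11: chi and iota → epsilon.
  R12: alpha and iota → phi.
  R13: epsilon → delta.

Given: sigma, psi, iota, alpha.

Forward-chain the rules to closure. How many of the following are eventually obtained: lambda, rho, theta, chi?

2

alpha and iota hold, so phi follows (R12).
From psi and iota, R1 gives nu.
From nu, R10 gives kappa.
alpha and phi hold, so beta follows (R8).
kappa, beta, and alpha hold, so lambda follows (R5).
lambda and iota hold, so rho follows (R6).
lambda: reached.
rho: reached.
theta would need nu, epsilon, and lambda (R2), but epsilon is never established.
chi would need beta and epsilon (R3), but epsilon is never established.
Reached: lambda and rho — 2 of the 4.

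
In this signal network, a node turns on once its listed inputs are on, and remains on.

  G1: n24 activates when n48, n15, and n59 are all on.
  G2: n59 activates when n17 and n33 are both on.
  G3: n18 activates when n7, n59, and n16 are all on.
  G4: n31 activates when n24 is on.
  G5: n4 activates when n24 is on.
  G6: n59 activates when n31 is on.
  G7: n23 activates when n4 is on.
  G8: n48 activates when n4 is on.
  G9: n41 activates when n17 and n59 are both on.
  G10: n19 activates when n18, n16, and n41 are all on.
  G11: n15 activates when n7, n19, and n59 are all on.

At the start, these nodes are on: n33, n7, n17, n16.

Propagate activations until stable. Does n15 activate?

Yes

n17 and n33 are on, so n59 activates (G2).
n7, n59, and n16 are on, so n18 activates (G3).
n17 and n59 are on, so n41 activates (G9).
n18, n16, and n41 are on, so n19 activates (G10).
G11: n7, n19, and n59 on → n15 on.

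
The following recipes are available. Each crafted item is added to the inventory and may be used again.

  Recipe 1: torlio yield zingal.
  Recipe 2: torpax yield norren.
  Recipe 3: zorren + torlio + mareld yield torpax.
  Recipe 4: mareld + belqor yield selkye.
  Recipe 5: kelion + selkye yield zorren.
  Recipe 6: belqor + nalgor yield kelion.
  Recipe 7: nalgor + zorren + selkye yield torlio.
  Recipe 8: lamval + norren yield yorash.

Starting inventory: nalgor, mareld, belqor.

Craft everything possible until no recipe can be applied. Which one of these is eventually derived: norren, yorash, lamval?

belqor + nalgor → kelion (Recipe 6).
Using Recipe 4, mareld and belqor make selkye.
kelion + selkye → zorren (Recipe 5).
Using Recipe 7, nalgor, zorren, and selkye make torlio.
zorren + torlio + mareld → torpax (Recipe 3).
Using Recipe 2, torpax makes norren.
yorash would need lamval and norren (Recipe 8), but lamval is never obtained. No rule produces lamval, and it is not given.

norren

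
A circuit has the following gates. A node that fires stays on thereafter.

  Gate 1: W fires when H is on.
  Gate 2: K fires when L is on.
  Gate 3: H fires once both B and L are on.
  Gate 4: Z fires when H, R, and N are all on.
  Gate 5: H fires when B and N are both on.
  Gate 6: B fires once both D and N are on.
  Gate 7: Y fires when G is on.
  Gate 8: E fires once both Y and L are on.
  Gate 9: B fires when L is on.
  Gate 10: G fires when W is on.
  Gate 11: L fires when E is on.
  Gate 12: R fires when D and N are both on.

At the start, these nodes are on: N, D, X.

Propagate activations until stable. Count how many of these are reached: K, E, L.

0

K would need L (Gate 2), but L never turns on.
E would need Y and L (Gate 8), but L never turns on.
L would need E (Gate 11), but E never turns on.
None of the 3 are reached.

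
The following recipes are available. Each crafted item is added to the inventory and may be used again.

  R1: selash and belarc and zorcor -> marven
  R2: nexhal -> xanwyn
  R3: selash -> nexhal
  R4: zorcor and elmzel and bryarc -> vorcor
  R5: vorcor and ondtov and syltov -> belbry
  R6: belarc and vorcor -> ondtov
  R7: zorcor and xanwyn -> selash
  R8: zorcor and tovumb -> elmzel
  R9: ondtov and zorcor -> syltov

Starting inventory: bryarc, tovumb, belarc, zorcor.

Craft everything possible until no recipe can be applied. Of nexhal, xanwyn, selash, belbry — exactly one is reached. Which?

belbry

Using R8, zorcor and tovumb make elmzel.
Using R4, zorcor, elmzel, and bryarc make vorcor.
Using R6, belarc and vorcor make ondtov.
ondtov and zorcor -> syltov (R9).
Using R5, vorcor, ondtov, and syltov make belbry.
nexhal would need selash (R3), but selash is never obtained. selash would need zorcor and xanwyn (R7), but xanwyn is never obtained. xanwyn would need nexhal (R2), but nexhal is never obtained.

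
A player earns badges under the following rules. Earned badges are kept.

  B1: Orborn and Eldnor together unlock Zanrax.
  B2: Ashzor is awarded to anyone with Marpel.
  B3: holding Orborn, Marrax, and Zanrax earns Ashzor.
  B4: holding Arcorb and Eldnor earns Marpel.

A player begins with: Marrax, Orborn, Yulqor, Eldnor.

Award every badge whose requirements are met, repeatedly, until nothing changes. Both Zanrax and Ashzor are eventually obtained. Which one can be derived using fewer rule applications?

Zanrax: With Orborn and Eldnor, Zanrax is earned (B1). [1 rule application]
Ashzor: With Orborn and Eldnor, Zanrax is earned (B1). With Orborn, Marrax, and Zanrax, Ashzor is earned (B3). [2 rule applications]
Zanrax needs fewer.

Zanrax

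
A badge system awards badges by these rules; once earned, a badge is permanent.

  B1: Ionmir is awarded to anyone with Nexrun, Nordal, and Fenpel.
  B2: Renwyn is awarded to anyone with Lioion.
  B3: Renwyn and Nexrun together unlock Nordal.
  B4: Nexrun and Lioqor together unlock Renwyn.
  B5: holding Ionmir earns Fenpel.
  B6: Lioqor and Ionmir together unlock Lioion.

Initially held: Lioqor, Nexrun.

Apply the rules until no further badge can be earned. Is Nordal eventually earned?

With Nexrun and Lioqor, Renwyn is earned (B4).
With Renwyn and Nexrun, Nordal is earned (B3).

Yes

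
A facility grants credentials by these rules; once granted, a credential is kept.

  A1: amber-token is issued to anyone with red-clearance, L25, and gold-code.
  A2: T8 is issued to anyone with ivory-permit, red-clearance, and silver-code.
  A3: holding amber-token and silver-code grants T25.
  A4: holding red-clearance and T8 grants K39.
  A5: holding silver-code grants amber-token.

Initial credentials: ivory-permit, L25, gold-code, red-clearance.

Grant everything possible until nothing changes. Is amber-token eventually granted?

Holding red-clearance, L25, and gold-code grants amber-token (A1).

Yes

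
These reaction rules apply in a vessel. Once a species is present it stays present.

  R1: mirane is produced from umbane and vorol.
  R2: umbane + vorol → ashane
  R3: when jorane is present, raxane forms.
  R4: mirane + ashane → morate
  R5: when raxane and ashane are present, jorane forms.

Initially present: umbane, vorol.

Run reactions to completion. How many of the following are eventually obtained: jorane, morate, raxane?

1

umbane and vorol present → ashane forms (R2).
umbane and vorol present → mirane forms (R1).
mirane and ashane present → morate forms (R4).
jorane would need raxane and ashane (R5), but raxane never forms.
morate: reached.
raxane would need jorane (R3), but jorane never forms.
Reached: morate — 1 of the 3.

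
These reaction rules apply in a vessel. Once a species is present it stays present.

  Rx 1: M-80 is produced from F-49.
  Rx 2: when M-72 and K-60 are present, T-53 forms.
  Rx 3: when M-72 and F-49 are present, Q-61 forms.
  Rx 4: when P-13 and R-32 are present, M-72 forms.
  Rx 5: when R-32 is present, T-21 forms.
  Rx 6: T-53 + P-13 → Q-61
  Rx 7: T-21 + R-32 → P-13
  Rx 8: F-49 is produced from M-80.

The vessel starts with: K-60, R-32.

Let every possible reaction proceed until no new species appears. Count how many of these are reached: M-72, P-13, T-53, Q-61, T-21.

R-32 present → T-21 forms (Rx 5).
T-21 and R-32 present → P-13 forms (Rx 7).
P-13 and R-32 present → M-72 forms (Rx 4).
M-72 and K-60 present → T-53 forms (Rx 2).
T-53 and P-13 present → Q-61 forms (Rx 6).
M-72: reached.
P-13: reached.
T-53: reached.
Q-61: reached.
T-21: reached.
All 5 are reached.

5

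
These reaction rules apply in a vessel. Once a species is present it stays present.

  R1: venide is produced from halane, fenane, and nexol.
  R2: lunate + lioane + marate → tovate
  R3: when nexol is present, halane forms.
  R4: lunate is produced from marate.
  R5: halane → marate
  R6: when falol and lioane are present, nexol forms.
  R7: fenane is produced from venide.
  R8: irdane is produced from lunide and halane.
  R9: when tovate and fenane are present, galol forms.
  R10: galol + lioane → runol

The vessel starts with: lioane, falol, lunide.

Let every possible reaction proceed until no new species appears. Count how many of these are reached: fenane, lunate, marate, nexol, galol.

falol and lioane present → nexol forms (R6).
nexol present → halane forms (R3).
halane present → marate forms (R5).
marate present → lunate forms (R4).
fenane would need venide (R7), but venide never forms.
lunate: reached.
marate: reached.
nexol: reached.
galol would need tovate and fenane (R9), but fenane never forms.
Reached: lunate, marate, and nexol — 3 of the 5.

3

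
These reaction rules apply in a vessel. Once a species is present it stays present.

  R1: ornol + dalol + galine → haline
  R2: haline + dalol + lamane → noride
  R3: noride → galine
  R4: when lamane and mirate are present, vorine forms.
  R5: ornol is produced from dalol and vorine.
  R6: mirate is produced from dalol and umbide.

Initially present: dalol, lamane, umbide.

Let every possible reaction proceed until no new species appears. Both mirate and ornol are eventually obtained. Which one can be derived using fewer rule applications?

mirate: dalol and umbide present → mirate forms (R6). [1 rule application]
ornol: dalol and umbide present → mirate forms (R6). lamane and mirate present → vorine forms (R4). dalol and vorine present → ornol forms (R5). [3 rule applications]
mirate needs fewer.

mirate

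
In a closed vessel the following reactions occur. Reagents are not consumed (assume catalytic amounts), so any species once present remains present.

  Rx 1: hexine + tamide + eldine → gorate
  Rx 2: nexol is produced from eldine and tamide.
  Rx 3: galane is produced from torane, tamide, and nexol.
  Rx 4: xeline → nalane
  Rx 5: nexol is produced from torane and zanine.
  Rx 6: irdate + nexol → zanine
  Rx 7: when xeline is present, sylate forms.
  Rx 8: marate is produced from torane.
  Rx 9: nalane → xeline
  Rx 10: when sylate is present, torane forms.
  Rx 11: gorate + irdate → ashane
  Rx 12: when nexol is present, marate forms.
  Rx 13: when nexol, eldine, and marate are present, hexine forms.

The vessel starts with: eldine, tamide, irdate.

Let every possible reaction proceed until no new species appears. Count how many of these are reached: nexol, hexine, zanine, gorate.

4

eldine and tamide present → nexol forms (Rx 2).
irdate and nexol present → zanine forms (Rx 6).
nexol present → marate forms (Rx 12).
nexol, eldine, and marate present → hexine forms (Rx 13).
hexine, tamide, and eldine present → gorate forms (Rx 1).
nexol: reached.
hexine: reached.
zanine: reached.
gorate: reached.
All 4 are reached.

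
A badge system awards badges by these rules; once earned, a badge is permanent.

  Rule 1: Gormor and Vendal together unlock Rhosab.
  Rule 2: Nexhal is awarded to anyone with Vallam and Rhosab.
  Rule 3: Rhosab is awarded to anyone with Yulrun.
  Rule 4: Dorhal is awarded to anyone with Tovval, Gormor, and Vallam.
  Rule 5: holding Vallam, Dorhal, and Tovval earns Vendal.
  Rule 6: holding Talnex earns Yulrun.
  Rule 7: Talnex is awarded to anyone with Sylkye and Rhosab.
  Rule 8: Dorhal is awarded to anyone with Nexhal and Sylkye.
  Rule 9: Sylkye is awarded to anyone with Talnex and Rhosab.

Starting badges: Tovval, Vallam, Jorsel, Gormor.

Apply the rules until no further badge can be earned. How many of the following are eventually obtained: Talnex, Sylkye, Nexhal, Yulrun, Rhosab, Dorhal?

3

With Tovval, Gormor, and Vallam, Dorhal is earned (Rule 4).
With Vallam, Dorhal, and Tovval, Vendal is earned (Rule 5).
With Gormor and Vendal, Rhosab is earned (Rule 1).
With Vallam and Rhosab, Nexhal is earned (Rule 2).
Talnex would need Sylkye and Rhosab (Rule 7), but Sylkye is never earned.
Sylkye would need Talnex and Rhosab (Rule 9), but Talnex is never earned.
Nexhal: reached.
Yulrun would need Talnex (Rule 6), but Talnex is never earned.
Rhosab: reached.
Dorhal: reached.
Reached: Nexhal, Rhosab, and Dorhal — 3 of the 6.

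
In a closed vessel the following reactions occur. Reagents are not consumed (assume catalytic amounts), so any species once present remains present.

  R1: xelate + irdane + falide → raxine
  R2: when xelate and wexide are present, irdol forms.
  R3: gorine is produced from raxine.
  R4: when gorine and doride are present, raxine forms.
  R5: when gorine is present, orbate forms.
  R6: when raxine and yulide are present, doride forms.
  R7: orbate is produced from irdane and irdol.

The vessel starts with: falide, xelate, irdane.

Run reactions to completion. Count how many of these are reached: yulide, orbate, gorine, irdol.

xelate, irdane, and falide present → raxine forms (R1).
raxine present → gorine forms (R3).
gorine present → orbate forms (R5).
No rule produces yulide, and it is not given.
orbate: reached.
gorine: reached.
irdol would need xelate and wexide (R2), but wexide never forms.
Reached: orbate and gorine — 2 of the 4.

2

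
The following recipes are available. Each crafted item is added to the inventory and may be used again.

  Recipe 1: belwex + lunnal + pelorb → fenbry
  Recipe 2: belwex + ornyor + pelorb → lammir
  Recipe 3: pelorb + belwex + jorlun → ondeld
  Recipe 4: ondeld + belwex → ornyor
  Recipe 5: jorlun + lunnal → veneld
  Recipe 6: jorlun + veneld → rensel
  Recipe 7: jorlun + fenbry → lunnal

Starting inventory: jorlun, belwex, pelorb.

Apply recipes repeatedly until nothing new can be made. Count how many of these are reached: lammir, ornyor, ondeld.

3

Using Recipe 3, pelorb, belwex, and jorlun make ondeld.
Using Recipe 4, ondeld and belwex make ornyor.
belwex + ornyor + pelorb → lammir (Recipe 2).
lammir: reached.
ornyor: reached.
ondeld: reached.
All 3 are reached.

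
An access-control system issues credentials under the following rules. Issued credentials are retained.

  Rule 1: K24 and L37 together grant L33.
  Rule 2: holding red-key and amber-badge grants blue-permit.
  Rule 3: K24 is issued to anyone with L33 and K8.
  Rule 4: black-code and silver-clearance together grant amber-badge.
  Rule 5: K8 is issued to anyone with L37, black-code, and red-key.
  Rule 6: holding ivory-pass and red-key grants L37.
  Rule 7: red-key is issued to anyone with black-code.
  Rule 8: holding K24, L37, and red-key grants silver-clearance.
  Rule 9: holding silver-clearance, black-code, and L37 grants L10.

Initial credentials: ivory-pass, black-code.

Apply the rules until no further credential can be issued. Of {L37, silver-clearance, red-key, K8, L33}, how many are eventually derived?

3

Holding black-code grants red-key (Rule 7).
Holding ivory-pass and red-key grants L37 (Rule 6).
Holding L37, black-code, and red-key grants K8 (Rule 5).
L37: reached.
silver-clearance would need K24, L37, and red-key (Rule 8), but K24 is never granted.
red-key: reached.
K8: reached.
L33 would need K24 and L37 (Rule 1), but K24 is never granted.
Reached: L37, red-key, and K8 — 3 of the 5.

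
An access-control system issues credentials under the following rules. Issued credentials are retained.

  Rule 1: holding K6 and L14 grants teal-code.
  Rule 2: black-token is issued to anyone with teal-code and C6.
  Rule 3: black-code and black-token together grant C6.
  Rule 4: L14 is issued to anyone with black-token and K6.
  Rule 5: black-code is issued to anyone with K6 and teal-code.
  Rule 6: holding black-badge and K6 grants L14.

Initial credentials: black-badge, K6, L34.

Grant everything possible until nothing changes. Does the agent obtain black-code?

Yes

Holding black-badge and K6 grants L14 (Rule 6).
Holding K6 and L14 grants teal-code (Rule 1).
Holding K6 and teal-code grants black-code (Rule 5).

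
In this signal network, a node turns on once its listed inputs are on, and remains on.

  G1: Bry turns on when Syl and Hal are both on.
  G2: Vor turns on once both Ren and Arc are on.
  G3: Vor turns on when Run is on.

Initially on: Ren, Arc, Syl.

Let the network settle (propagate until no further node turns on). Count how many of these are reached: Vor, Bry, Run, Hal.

1

G2: Ren and Arc on → Vor on.
Vor: reached.
Bry would need Syl and Hal (G1), but Hal never turns on.
No rule produces Run, and it is not given.
No rule produces Hal, and it is not given.
Reached: Vor — 1 of the 4.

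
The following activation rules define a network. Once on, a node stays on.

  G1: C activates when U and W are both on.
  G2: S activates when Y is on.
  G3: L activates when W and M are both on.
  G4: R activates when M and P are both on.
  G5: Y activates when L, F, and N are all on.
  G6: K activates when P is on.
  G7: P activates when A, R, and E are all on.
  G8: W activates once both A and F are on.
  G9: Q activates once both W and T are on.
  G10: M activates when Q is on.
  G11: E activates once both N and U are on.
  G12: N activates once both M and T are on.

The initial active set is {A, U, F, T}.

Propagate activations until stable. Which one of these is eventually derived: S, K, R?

S

A and F are on, so W activates (G8).
W and T are on, so Q activates (G9).
Q is on, so M activates (G10).
G3: W and M on → L on.
G12: M and T on → N on.
G5: L, F, and N on → Y on.
G2: Y on → S on.
K would need P (G6), but P never turns on. R would need M and P (G4), but P never turns on.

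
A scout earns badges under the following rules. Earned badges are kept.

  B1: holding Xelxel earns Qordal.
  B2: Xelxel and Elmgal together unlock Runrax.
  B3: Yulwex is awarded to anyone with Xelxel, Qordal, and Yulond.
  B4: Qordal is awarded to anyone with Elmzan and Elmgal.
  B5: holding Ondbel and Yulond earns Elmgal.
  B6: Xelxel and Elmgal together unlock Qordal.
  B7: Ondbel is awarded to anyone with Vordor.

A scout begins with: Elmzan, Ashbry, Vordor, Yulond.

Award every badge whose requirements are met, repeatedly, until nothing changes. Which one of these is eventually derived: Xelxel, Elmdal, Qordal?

With Vordor, Ondbel is earned (B7).
With Ondbel and Yulond, Elmgal is earned (B5).
With Elmzan and Elmgal, Qordal is earned (B4).
No rule produces Elmdal, and it is not given. No rule produces Xelxel, and it is not given.

Qordal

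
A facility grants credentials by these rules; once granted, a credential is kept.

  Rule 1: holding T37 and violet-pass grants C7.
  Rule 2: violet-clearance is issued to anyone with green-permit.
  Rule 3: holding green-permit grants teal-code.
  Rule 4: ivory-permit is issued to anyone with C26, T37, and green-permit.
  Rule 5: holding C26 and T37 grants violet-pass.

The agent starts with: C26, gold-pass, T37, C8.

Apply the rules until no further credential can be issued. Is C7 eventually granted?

Yes

Holding C26 and T37 grants violet-pass (Rule 5).
Holding T37 and violet-pass grants C7 (Rule 1).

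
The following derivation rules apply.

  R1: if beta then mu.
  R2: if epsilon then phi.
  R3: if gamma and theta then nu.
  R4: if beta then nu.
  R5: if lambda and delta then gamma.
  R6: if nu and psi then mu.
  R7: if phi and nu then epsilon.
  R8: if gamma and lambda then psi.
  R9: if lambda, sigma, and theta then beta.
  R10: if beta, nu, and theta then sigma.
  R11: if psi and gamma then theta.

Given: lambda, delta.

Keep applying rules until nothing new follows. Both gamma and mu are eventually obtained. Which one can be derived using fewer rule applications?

gamma: lambda and delta hold, so gamma follows (R5). [1 rule application]
mu: lambda and delta hold, so gamma follows (R5). From gamma and lambda, R8 gives psi. From psi and gamma, R11 gives theta. From gamma and theta, R3 gives nu. nu and psi hold, so mu follows (R6). [5 rule applications]
gamma needs fewer.

gamma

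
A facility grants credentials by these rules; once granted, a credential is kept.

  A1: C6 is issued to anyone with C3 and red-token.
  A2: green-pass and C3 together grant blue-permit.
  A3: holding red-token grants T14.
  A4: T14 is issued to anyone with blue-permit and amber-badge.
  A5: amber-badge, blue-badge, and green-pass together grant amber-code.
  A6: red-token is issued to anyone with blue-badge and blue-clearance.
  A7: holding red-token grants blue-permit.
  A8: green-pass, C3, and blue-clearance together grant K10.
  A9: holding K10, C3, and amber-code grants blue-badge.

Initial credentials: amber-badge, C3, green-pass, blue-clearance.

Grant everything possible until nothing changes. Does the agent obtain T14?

Yes

Holding green-pass and C3 grants blue-permit (A2).
Holding blue-permit and amber-badge grants T14 (A4).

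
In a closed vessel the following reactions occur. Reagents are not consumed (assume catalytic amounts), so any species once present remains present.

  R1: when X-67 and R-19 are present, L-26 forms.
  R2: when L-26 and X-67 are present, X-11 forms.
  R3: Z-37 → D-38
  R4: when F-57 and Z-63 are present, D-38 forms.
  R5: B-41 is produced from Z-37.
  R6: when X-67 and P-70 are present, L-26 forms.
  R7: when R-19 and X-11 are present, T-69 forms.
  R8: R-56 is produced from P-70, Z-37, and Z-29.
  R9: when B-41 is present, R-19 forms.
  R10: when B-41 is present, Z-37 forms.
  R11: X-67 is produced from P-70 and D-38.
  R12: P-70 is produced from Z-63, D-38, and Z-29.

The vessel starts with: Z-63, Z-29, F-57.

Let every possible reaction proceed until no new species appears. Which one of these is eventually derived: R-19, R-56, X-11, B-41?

X-11

F-57 and Z-63 present → D-38 forms (R4).
Z-63, D-38, and Z-29 present → P-70 forms (R12).
P-70 and D-38 present → X-67 forms (R11).
X-67 and P-70 present → L-26 forms (R6).
L-26 and X-67 present → X-11 forms (R2).
R-56 would need P-70, Z-37, and Z-29 (R8), but Z-37 never forms. B-41 would need Z-37 (R5), but Z-37 never forms. R-19 would need B-41 (R9), but B-41 never forms.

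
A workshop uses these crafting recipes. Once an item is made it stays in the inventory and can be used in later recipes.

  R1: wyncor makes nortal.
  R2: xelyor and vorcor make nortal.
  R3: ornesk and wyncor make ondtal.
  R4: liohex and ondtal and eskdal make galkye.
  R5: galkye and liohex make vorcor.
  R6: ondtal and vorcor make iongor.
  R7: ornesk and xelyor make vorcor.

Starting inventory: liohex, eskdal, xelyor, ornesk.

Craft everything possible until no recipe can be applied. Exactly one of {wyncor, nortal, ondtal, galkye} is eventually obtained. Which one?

ornesk and xelyor → vorcor (R7).
xelyor and vorcor → nortal (R2).
ondtal would need ornesk and wyncor (R3), but wyncor is never obtained. galkye would need liohex, ondtal, and eskdal (R4), but ondtal is never obtained. No rule produces wyncor, and it is not given.

nortal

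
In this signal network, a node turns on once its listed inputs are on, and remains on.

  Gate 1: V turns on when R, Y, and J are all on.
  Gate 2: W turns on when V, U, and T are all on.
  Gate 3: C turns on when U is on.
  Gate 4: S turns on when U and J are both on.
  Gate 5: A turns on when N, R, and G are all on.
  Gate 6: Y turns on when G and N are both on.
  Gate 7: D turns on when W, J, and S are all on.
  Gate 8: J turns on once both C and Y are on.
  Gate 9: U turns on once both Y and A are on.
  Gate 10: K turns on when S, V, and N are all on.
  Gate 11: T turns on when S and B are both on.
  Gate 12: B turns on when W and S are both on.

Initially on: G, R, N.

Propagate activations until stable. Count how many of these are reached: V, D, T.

Gate 6: G and N on → Y on.
N, R, and G are on, so A turns on (Gate 5).
Y and A are on, so U turns on (Gate 9).
U is on, so C turns on (Gate 3).
Gate 8: C and Y on → J on.
R, Y, and J are on, so V turns on (Gate 1).
V: reached.
D would need W, J, and S (Gate 7), but W never turns on.
T would need S and B (Gate 11), but B never turns on.
Reached: V — 1 of the 3.

1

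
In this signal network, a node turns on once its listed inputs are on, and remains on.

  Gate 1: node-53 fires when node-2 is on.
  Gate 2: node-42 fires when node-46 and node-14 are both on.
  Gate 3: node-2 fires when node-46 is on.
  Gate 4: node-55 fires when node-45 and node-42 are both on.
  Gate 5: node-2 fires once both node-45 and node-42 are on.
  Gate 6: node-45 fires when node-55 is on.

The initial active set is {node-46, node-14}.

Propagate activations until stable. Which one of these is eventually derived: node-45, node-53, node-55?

Gate 3: node-46 on → node-2 on.
node-2 is on, so node-53 fires (Gate 1).
node-45 would need node-55 (Gate 6), but node-55 never turns on. node-55 would need node-45 and node-42 (Gate 4), but node-45 never turns on.

node-53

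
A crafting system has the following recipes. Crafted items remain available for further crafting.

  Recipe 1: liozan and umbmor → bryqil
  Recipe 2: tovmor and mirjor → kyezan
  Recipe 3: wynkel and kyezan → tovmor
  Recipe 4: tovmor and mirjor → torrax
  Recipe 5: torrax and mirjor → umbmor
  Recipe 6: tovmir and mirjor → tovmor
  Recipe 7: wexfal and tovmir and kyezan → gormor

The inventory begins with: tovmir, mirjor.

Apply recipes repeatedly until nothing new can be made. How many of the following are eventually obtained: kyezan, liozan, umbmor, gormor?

2

tovmir and mirjor → tovmor (Recipe 6).
tovmor and mirjor → kyezan (Recipe 2).
Using Recipe 4, tovmor and mirjor make torrax.
torrax and mirjor → umbmor (Recipe 5).
kyezan: reached.
No rule produces liozan, and it is not given.
umbmor: reached.
gormor would need wexfal, tovmir, and kyezan (Recipe 7), but wexfal is never obtained.
Reached: kyezan and umbmor — 2 of the 4.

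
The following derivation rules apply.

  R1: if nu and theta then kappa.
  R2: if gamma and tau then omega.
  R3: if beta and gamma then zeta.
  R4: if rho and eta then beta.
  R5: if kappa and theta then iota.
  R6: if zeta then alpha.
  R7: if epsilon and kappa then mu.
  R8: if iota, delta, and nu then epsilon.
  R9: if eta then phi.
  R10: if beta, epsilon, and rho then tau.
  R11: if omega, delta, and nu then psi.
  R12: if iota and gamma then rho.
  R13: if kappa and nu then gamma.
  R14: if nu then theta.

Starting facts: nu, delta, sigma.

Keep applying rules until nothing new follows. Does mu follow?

From nu, R14 gives theta.
From nu and theta, R1 gives kappa.
From kappa and theta, R5 gives iota.
From iota, delta, and nu, R8 gives epsilon.
From epsilon and kappa, R7 gives mu.

Yes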